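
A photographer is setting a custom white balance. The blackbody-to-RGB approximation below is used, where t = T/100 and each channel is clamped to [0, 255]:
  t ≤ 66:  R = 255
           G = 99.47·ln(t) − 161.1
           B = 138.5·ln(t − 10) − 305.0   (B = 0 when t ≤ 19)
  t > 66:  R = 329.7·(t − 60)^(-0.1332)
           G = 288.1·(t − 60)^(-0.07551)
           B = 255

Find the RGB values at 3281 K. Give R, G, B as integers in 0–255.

t = 3281/100 = 32.81; the t ≤ 66 branch applies.
R = 255 by definition for t ≤ 66.
G = 99.47·ln 32.81 − 161.1 = 99.47·3.4907 − 161.1 = 186.123.
B = 138.5·ln(32.81 − 10) − 305.0 = 138.5·ln 22.81 − 305.0 = 138.5·3.1272 − 305.0 = 128.117.
Rounded: (255, 186, 128).

R=255, G=186, B=128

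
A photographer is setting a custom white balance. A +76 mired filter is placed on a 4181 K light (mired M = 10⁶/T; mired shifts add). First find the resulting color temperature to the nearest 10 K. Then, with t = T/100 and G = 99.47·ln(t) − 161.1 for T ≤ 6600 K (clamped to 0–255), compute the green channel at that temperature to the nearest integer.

M_in = 10⁶/4181 = 239.18; M_out = 239.18 + (+76) = 315.18.
T_out = 10⁶/315.18 = 3172.8 K → 3170 K; t = 31.7.
G = 99.47·ln 31.7 − 161.1 = 99.47·3.4563 − 161.1 = 182.700.
Rounded: 183.

183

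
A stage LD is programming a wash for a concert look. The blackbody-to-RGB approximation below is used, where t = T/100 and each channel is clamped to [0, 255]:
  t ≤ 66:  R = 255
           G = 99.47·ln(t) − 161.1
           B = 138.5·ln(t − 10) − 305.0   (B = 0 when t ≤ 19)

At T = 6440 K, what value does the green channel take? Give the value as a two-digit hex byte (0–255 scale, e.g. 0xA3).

t = 6440/100 = 64.4; the t ≤ 66 branch applies.
G = 99.47·ln 64.4 − 161.1 = 99.47·4.1651 − 161.1 = 253.204.
Rounded: 253; in hex, 0xFD.

0xFD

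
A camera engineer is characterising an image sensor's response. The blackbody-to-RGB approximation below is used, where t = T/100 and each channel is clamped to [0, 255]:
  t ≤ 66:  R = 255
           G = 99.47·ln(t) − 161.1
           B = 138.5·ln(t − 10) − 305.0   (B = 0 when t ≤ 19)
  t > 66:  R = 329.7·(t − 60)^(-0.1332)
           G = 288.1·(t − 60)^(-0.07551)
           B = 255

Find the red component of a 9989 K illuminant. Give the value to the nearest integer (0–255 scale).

t = 9989/100 = 99.89; the t > 66 branch applies.
R = 329.7·(99.89 − 60)^(-0.1332) = 329.7·39.89^(-0.1332) = 329.7·0.61202 = 201.783.
Rounded: 202.

202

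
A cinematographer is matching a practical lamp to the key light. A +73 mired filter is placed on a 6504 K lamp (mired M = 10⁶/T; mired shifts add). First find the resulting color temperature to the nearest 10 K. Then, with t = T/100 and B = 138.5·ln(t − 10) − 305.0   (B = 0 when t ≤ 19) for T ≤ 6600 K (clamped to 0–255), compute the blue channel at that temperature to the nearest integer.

M_in = 10⁶/6504 = 153.75; M_out = 153.75 + (+73) = 226.75.
T_out = 10⁶/226.75 = 4410.1 K → 4410 K; t = 44.1.
B = 138.5·ln(44.1 − 10) − 305.0 = 138.5·ln 34.1 − 305.0 = 138.5·3.5293 − 305.0 = 183.808.
Rounded: 184.

184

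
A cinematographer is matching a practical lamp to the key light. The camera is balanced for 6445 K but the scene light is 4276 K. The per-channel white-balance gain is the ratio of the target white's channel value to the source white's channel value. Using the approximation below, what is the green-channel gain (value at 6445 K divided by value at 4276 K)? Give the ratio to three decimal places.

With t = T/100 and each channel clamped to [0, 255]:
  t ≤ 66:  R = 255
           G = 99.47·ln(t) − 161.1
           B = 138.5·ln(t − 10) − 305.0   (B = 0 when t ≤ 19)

At 4276 K (t = 42.76):
  G = 99.47·ln 42.76 − 161.1 = 99.47·3.7556 − 161.1 = 212.470.
At 6445 K (t = 64.45):
  G = 99.47·ln 64.45 − 161.1 = 99.47·4.1659 − 161.1 = 253.281.
Gain = 253.281 / 212.470 = 1.1921 → 1.192.

1.192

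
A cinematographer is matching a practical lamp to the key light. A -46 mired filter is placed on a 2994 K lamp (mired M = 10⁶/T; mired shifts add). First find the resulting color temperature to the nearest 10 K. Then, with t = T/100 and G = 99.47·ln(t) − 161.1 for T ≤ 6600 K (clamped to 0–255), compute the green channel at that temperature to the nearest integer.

M_in = 10⁶/2994 = 334.00; M_out = 334.00 + (-46) = 288.00.
T_out = 10⁶/288.00 = 3472.2 K → 3470 K; t = 34.7.
G = 99.47·ln 34.7 − 161.1 = 99.47·3.5467 − 161.1 = 191.694.
Rounded: 192.

192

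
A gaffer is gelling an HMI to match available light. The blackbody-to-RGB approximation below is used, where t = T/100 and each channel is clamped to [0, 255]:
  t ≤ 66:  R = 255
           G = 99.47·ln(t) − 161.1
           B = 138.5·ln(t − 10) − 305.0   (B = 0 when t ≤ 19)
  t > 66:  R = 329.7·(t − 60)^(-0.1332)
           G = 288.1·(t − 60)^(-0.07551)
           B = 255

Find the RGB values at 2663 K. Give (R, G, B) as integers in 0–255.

(255, 165, 84)

t = 2663/100 = 26.63; the t ≤ 66 branch applies.
R = 255 by definition for t ≤ 66.
G = 99.47·ln 26.63 − 161.1 = 99.47·3.2820 − 161.1 = 165.364.
B = 138.5·ln(26.63 − 10) − 305.0 = 138.5·ln 16.63 − 305.0 = 138.5·2.8112 − 305.0 = 84.352.
Rounded: (255, 165, 84).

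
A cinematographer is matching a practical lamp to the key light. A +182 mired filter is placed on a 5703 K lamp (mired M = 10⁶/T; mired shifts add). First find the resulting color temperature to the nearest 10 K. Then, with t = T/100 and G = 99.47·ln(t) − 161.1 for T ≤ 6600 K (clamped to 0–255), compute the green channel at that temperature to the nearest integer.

170

M_in = 10⁶/5703 = 175.35; M_out = 175.35 + (+182) = 357.35.
T_out = 10⁶/357.35 = 2798.4 K → 2800 K; t = 28.
G = 99.47·ln 28 − 161.1 = 99.47·3.3322 − 161.1 = 170.354.
Rounded: 170.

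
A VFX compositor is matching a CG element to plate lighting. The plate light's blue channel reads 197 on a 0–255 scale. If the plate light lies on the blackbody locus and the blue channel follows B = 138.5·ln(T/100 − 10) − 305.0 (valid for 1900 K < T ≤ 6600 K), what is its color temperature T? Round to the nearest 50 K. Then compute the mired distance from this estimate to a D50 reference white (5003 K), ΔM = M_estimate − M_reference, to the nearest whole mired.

ln(t − 10) = (197 + 305.0) / 138.5 = 3.6245.
t − 10 = e^3.6245 = 37.508, so t = 47.508.
T = 100·t = 4751 K → 4750 K to the nearest 50 K.
M_estimate = 10⁶/4750 = 210.53; M_reference = 10⁶/5003 = 199.88.
ΔM = 210.53 − 199.88 = 10.65 → +11 mireds.

+11 mireds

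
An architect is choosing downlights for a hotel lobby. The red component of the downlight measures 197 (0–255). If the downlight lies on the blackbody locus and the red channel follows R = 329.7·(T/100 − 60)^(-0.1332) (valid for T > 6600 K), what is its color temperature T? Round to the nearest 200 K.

10800 K

(t − 60)^(-0.1332) = 197/329.7 = 0.59751.
t − 60 = 0.59751^(1/-0.1332) = 0.59751^(-7.508) = 47.761, so t = 107.761.
T = 100·t = 10776 K → 10800 K to the nearest 200 K.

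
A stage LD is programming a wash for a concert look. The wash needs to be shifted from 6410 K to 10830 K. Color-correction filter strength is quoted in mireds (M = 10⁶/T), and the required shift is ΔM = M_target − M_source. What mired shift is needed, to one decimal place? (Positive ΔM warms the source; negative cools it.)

M_source = 10⁶/6410 = 156.006; M_target = 10⁶/10830 = 92.336.
ΔM = 92.336 − 156.006 = -63.670 → -63.7 mireds, a cooling shift.

-63.7 mireds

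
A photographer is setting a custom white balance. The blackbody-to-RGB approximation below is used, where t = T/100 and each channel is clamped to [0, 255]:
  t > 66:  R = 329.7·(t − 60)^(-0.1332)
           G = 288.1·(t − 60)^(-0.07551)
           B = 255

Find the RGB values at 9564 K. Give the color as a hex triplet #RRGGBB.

t = 9564/100 = 95.64; the t > 66 branch applies.
R = 329.7·(95.64 − 60)^(-0.1332) = 329.7·35.64^(-0.1332) = 329.7·0.62127 = 204.833.
G = 288.1·(95.64 − 60)^(-0.07551) = 288.1·35.64^(-0.07551) = 288.1·0.76351 = 219.966.
B = 255 by definition for t > 66.
Rounded: (205, 220, 255).
In hex: #CDDCFF.

#CDDCFF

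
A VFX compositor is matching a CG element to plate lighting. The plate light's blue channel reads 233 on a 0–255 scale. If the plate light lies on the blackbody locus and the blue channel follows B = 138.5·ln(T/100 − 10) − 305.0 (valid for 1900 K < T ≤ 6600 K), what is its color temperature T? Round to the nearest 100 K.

5900 K

ln(t − 10) = (233 + 305.0) / 138.5 = 3.8845.
t − 10 = e^3.8845 = 48.641, so t = 58.641.
T = 100·t = 5864 K → 5900 K to the nearest 100 K.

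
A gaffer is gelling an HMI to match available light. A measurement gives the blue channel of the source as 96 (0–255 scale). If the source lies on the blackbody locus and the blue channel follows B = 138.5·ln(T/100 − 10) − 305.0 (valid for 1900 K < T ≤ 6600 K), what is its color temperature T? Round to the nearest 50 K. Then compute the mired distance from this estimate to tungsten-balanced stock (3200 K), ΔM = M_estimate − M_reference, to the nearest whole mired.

ln(t − 10) = (96 + 305.0) / 138.5 = 2.8953.
t − 10 = e^2.8953 = 18.089, so t = 28.089.
T = 100·t = 2809 K → 2800 K to the nearest 50 K.
M_estimate = 10⁶/2800 = 357.14; M_reference = 10⁶/3200 = 312.50.
ΔM = 357.14 − 312.50 = 44.64 → +45 mireds.

+45 mireds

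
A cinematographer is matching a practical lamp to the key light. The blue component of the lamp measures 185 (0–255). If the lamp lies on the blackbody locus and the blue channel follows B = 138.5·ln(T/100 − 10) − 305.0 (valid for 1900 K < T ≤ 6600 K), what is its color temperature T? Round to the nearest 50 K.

ln(t − 10) = (185 + 305.0) / 138.5 = 3.5379.
t − 10 = e^3.5379 = 34.395, so t = 44.395.
T = 100·t = 4439 K → 4450 K to the nearest 50 K.

4450 K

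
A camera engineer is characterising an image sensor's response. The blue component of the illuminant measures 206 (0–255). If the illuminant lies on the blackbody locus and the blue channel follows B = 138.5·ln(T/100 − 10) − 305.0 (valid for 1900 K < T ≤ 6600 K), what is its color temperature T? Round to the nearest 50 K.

ln(t − 10) = (206 + 305.0) / 138.5 = 3.6895.
t − 10 = e^3.6895 = 40.026, so t = 50.026.
T = 100·t = 5003 K → 5000 K to the nearest 50 K.

5000 K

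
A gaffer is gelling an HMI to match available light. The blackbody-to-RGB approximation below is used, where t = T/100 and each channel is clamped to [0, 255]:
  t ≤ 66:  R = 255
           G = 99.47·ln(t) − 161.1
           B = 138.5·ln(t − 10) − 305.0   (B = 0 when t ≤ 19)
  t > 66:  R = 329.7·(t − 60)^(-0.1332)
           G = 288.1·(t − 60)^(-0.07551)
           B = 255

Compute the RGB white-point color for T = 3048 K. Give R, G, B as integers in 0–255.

t = 3048/100 = 30.48; the t ≤ 66 branch applies.
R = 255 by definition for t ≤ 66.
G = 99.47·ln 30.48 − 161.1 = 99.47·3.4171 − 161.1 = 178.796.
B = 138.5·ln(30.48 − 10) − 305.0 = 138.5·ln 20.48 − 305.0 = 138.5·3.0194 − 305.0 = 113.194.
Rounded: (255, 179, 113).

R=255, G=179, B=113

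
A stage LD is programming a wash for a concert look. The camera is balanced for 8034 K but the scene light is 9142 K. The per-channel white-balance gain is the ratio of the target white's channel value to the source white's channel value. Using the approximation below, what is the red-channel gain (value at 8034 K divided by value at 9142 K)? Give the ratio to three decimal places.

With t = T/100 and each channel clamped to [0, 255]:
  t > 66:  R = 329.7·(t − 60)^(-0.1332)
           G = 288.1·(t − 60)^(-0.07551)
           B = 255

1.060

At 9142 K (t = 91.42):
  R = 329.7·(91.42 − 60)^(-0.1332) = 329.7·31.42^(-0.1332) = 329.7·0.63179 = 208.301.
At 8034 K (t = 80.34):
  R = 329.7·(80.34 − 60)^(-0.1332) = 329.7·20.34^(-0.1332) = 329.7·0.66946 = 220.722.
Gain = 220.722 / 208.301 = 1.0596 → 1.060.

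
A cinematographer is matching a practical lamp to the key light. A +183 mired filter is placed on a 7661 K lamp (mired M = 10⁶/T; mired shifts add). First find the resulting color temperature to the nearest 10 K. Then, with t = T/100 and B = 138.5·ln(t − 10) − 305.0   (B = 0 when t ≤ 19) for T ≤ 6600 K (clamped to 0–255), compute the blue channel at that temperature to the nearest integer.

M_in = 10⁶/7661 = 130.53; M_out = 130.53 + (+183) = 313.53.
T_out = 10⁶/313.53 = 3189.5 K → 3190 K; t = 31.9.
B = 138.5·ln(31.9 − 10) − 305.0 = 138.5·ln 21.9 − 305.0 = 138.5·3.0865 − 305.0 = 122.478.
Rounded: 122.

122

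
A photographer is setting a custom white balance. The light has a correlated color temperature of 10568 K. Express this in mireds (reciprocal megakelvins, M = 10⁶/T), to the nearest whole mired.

M = 10⁶ / 10568 = 94.625 → 95 mireds.

95 mireds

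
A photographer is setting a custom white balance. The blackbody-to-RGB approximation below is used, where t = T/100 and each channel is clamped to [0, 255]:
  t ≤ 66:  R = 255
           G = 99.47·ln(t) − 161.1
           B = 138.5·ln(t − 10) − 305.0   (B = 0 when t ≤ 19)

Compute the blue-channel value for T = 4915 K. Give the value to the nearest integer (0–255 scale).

203

t = 4915/100 = 49.15; the t ≤ 66 branch applies.
B = 138.5·ln(49.15 − 10) − 305.0 = 138.5·ln 39.15 − 305.0 = 138.5·3.6674 − 305.0 = 202.935.
Rounded: 203.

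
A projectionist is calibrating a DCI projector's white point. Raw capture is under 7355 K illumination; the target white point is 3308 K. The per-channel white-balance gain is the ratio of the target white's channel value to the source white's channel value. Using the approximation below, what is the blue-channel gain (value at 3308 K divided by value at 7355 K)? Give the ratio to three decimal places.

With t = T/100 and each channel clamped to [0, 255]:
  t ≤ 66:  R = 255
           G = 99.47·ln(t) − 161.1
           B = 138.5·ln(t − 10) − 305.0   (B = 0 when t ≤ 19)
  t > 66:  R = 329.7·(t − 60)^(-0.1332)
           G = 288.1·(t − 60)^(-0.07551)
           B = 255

0.509

At 7355 K (t = 73.55):
  B = 255 by definition for t > 66.
At 3308 K (t = 33.08):
  B = 138.5·ln(33.08 − 10) − 305.0 = 138.5·ln 23.08 − 305.0 = 138.5·3.1390 − 305.0 = 129.747.
Gain = 129.747 / 255.000 = 0.5088 → 0.509.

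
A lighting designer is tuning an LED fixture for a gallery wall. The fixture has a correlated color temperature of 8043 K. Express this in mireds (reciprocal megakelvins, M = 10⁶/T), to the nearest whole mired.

M = 10⁶ / 8043 = 124.332 → 124 mireds.

124 mireds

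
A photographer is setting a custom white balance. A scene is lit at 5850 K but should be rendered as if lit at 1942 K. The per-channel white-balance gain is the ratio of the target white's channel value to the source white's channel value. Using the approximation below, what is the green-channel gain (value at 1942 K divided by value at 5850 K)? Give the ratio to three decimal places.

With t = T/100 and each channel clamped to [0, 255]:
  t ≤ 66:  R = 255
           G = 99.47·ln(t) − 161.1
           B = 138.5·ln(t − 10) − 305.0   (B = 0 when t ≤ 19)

0.550

At 5850 K (t = 58.5):
  G = 99.47·ln 58.5 − 161.1 = 99.47·4.0690 − 161.1 = 243.646.
At 1942 K (t = 19.42):
  G = 99.47·ln 19.42 − 161.1 = 99.47·2.9663 − 161.1 = 133.958.
Gain = 133.958 / 243.646 = 0.5498 → 0.550.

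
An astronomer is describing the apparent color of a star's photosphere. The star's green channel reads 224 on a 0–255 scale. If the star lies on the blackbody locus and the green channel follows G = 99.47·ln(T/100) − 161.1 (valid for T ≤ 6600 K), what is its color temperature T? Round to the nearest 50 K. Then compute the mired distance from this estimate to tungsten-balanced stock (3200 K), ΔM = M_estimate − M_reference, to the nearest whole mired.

ln t = (224 + 161.1) / 99.47 = 3.8715.
t = e^3.8715 = 48.015.
T = 100·t = 4802 K → 4800 K to the nearest 50 K.
M_estimate = 10⁶/4800 = 208.33; M_reference = 10⁶/3200 = 312.50.
ΔM = 208.33 − 312.50 = -104.17 → -104 mireds.

-104 mireds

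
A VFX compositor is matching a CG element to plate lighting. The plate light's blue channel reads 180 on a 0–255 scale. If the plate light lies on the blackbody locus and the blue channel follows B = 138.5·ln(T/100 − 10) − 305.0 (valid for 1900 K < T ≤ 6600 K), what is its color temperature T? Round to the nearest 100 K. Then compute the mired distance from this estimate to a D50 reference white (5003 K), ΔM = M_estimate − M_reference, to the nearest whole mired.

+33 mireds

ln(t − 10) = (180 + 305.0) / 138.5 = 3.5018.
t − 10 = e^3.5018 = 33.175, so t = 43.175.
T = 100·t = 4318 K → 4300 K to the nearest 100 K.
M_estimate = 10⁶/4300 = 232.56; M_reference = 10⁶/5003 = 199.88.
ΔM = 232.56 − 199.88 = 32.68 → +33 mireds.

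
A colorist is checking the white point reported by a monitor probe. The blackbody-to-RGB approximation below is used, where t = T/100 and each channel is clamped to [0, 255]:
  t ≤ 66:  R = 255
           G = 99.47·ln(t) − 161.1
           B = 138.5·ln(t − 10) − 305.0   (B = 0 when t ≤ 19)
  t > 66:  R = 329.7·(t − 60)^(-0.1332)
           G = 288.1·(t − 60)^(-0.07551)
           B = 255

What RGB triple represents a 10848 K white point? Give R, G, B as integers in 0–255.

t = 10848/100 = 108.48; the t > 66 branch applies.
R = 329.7·(108.48 − 60)^(-0.1332) = 329.7·48.48^(-0.1332) = 329.7·0.59633 = 196.608.
G = 288.1·(108.48 − 60)^(-0.07551) = 288.1·48.48^(-0.07551) = 288.1·0.74597 = 214.915.
B = 255 by definition for t > 66.
Rounded: (197, 215, 255).

R=197, G=215, B=255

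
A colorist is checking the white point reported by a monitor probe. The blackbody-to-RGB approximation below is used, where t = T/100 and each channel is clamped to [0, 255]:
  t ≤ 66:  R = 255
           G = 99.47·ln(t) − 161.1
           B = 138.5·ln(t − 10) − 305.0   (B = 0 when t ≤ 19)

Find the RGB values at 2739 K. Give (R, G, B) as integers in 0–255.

(255, 168, 91)

t = 2739/100 = 27.39; the t ≤ 66 branch applies.
R = 255 by definition for t ≤ 66.
G = 99.47·ln 27.39 − 161.1 = 99.47·3.3102 − 161.1 = 168.163.
B = 138.5·ln(27.39 − 10) − 305.0 = 138.5·ln 17.39 − 305.0 = 138.5·2.8559 − 305.0 = 90.542.
Rounded: (255, 168, 91).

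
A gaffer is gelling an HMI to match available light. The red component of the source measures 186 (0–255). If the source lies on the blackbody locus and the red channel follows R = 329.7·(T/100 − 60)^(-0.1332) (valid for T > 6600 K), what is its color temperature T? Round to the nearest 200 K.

13400 K

(t − 60)^(-0.1332) = 186/329.7 = 0.56415.
t − 60 = 0.56415^(1/-0.1332) = 0.56415^(-7.508) = 73.521, so t = 133.521.
T = 100·t = 13352 K → 13400 K to the nearest 200 K.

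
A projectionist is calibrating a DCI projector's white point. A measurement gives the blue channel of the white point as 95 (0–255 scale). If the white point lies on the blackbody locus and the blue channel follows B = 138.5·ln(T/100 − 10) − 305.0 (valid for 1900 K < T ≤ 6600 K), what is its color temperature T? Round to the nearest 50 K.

ln(t − 10) = (95 + 305.0) / 138.5 = 2.8881.
t − 10 = e^2.8881 = 17.959, so t = 27.959.
T = 100·t = 2796 K → 2800 K to the nearest 50 K.

2800 K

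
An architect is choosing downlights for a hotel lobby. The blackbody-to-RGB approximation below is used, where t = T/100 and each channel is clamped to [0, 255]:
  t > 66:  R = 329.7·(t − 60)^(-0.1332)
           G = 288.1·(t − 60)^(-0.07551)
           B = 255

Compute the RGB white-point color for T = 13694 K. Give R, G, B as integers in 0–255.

R=185, G=208, B=255

t = 13694/100 = 136.94; the t > 66 branch applies.
R = 329.7·(136.94 − 60)^(-0.1332) = 329.7·76.94^(-0.1332) = 329.7·0.56074 = 184.877.
G = 288.1·(136.94 − 60)^(-0.07551) = 288.1·76.94^(-0.07551) = 288.1·0.72040 = 207.549.
B = 255 by definition for t > 66.
Rounded: (185, 208, 255).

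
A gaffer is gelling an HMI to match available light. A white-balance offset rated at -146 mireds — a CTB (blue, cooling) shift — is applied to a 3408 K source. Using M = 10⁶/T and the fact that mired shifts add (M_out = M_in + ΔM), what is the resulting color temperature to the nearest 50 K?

6800 K

M_in = 10⁶/3408 = 293.43 mireds.
M_out = 293.43 + (-146) = 147.43 mireds.
T_out = 10⁶/147.43 = 6783.0 K → 6800 K.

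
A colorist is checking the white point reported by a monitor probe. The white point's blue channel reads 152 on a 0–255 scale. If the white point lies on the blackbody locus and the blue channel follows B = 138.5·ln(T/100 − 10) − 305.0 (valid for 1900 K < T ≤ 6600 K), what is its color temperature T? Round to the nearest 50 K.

ln(t − 10) = (152 + 305.0) / 138.5 = 3.2996.
t − 10 = e^3.2996 = 27.103, so t = 37.103.
T = 100·t = 3710 K → 3700 K to the nearest 50 K.

3700 K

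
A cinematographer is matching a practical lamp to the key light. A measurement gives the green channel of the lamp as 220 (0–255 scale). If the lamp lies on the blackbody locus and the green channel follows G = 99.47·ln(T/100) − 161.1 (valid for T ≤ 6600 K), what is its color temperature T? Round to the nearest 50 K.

4600 K

ln t = (220 + 161.1) / 99.47 = 3.8313.
t = e^3.8313 = 46.123.
T = 100·t = 4612 K → 4600 K to the nearest 50 K.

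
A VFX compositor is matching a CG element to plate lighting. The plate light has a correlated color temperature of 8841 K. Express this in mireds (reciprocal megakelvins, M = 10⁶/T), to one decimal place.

M = 10⁶ / 8841 = 113.109 → 113.1 mireds.

113.1 mireds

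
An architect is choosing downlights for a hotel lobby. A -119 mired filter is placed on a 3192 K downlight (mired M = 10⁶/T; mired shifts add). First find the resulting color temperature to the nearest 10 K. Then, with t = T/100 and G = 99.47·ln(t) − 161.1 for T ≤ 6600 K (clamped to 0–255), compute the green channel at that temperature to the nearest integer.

M_in = 10⁶/3192 = 313.28; M_out = 313.28 + (-119) = 194.28.
T_out = 10⁶/194.28 = 5147.1 K → 5150 K; t = 51.5.
G = 99.47·ln 51.5 − 161.1 = 99.47·3.9416 − 161.1 = 230.969.
Rounded: 231.

231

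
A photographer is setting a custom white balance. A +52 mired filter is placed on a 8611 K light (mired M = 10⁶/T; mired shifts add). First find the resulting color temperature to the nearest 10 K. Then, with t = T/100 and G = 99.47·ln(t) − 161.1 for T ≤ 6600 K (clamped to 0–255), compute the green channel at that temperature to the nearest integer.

M_in = 10⁶/8611 = 116.13; M_out = 116.13 + (+52) = 168.13.
T_out = 10⁶/168.13 = 5947.8 K → 5950 K; t = 59.5.
G = 99.47·ln 59.5 − 161.1 = 99.47·4.0860 − 161.1 = 245.332.
Rounded: 245.

245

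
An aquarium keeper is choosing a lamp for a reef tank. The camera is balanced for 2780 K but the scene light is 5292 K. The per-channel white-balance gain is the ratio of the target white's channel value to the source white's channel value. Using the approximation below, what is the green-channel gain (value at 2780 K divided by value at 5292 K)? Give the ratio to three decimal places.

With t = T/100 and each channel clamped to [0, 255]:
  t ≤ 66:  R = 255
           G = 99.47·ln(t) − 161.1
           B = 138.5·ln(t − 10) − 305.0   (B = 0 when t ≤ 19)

0.726

At 5292 K (t = 52.92):
  G = 99.47·ln 52.92 − 161.1 = 99.47·3.9688 − 161.1 = 233.675.
At 2780 K (t = 27.8):
  G = 99.47·ln 27.8 − 161.1 = 99.47·3.3250 − 161.1 = 169.641.
Gain = 169.641 / 233.675 = 0.7260 → 0.726.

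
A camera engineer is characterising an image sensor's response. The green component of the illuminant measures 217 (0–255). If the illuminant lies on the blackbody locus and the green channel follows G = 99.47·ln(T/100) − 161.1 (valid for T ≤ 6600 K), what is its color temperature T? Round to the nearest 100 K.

4500 K

ln t = (217 + 161.1) / 99.47 = 3.8011.
t = e^3.8011 = 44.752.
T = 100·t = 4475 K → 4500 K to the nearest 100 K.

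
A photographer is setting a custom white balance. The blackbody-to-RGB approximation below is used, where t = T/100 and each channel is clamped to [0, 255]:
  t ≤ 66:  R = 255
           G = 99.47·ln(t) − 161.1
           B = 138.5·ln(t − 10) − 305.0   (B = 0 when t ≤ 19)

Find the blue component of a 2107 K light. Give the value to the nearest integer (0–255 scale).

t = 2107/100 = 21.07; the t ≤ 66 branch applies.
B = 138.5·ln(21.07 − 10) − 305.0 = 138.5·ln 11.07 − 305.0 = 138.5·2.4042 − 305.0 = 27.987.
Rounded: 28.

28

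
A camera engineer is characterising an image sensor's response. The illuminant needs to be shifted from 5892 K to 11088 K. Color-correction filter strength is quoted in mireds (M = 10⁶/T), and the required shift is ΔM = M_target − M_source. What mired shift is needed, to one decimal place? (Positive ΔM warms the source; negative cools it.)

-79.5 mireds

M_source = 10⁶/5892 = 169.722; M_target = 10⁶/11088 = 90.188.
ΔM = 90.188 − 169.722 = -79.534 → -79.5 mireds, a cooling shift.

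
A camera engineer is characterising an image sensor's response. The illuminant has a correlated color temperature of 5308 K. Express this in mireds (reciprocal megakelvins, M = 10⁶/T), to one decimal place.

188.4 mireds

M = 10⁶ / 5308 = 188.395 → 188.4 mireds.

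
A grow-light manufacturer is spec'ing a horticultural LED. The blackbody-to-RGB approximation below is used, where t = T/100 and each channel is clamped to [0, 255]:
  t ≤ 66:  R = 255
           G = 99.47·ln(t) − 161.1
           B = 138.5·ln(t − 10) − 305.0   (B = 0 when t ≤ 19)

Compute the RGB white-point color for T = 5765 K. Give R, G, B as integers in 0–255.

R=255, G=242, B=230

t = 5765/100 = 57.65; the t ≤ 66 branch applies.
R = 255 by definition for t ≤ 66.
G = 99.47·ln 57.65 − 161.1 = 99.47·4.0544 − 161.1 = 242.190.
B = 138.5·ln(57.65 − 10) − 305.0 = 138.5·ln 47.65 − 305.0 = 138.5·3.8639 − 305.0 = 230.148.
Rounded: (255, 242, 230).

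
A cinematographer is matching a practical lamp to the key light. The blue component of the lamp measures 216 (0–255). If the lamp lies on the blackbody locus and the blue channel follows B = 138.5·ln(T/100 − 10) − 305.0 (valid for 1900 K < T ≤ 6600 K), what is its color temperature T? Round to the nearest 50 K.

ln(t − 10) = (216 + 305.0) / 138.5 = 3.7617.
t − 10 = e^3.7617 = 43.023, so t = 53.023.
T = 100·t = 5302 K → 5300 K to the nearest 50 K.

5300 K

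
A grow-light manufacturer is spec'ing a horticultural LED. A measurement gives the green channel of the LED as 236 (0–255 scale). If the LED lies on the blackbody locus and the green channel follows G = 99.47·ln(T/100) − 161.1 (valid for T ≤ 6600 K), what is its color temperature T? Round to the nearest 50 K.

ln t = (236 + 161.1) / 99.47 = 3.9922.
t = e^3.9922 = 54.172.
T = 100·t = 5417 K → 5400 K to the nearest 50 K.

5400 K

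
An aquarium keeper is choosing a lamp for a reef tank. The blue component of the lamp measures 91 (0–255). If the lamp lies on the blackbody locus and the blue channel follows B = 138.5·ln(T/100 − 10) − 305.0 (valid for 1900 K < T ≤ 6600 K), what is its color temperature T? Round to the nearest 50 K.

ln(t − 10) = (91 + 305.0) / 138.5 = 2.8592.
t − 10 = e^2.8592 = 17.448, so t = 27.448.
T = 100·t = 2745 K → 2750 K to the nearest 50 K.

2750 K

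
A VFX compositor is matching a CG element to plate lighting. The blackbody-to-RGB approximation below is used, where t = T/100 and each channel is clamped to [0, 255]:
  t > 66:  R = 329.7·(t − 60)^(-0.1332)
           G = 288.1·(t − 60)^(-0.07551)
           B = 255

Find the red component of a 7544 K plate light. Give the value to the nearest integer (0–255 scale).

t = 7544/100 = 75.44; the t > 66 branch applies.
R = 329.7·(75.44 − 60)^(-0.1332) = 329.7·15.44^(-0.1332) = 329.7·0.69450 = 228.977.
Rounded: 229.

229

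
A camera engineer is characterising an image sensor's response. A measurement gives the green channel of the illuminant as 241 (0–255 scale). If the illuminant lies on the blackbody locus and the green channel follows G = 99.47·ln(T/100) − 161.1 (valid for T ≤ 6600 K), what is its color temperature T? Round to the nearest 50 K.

5700 K

ln t = (241 + 161.1) / 99.47 = 4.0424.
t = e^4.0424 = 56.964.
T = 100·t = 5696 K → 5700 K to the nearest 50 K.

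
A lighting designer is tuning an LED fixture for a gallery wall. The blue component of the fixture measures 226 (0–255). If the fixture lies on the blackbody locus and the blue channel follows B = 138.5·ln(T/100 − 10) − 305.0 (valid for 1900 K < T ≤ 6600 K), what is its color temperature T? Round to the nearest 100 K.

ln(t − 10) = (226 + 305.0) / 138.5 = 3.8339.
t − 10 = e^3.8339 = 46.244, so t = 56.244.
T = 100·t = 5624 K → 5600 K to the nearest 100 K.

5600 K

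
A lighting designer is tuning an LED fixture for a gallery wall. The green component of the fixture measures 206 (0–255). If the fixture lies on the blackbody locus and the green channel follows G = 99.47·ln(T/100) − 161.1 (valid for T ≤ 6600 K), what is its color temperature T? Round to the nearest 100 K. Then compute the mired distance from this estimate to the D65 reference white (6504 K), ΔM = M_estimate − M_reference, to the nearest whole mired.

+96 mireds

ln t = (206 + 161.1) / 99.47 = 3.6906.
t = e^3.6906 = 40.067.
T = 100·t = 4007 K → 4000 K to the nearest 100 K.
M_estimate = 10⁶/4000 = 250.00; M_reference = 10⁶/6504 = 153.75.
ΔM = 250.00 − 153.75 = 96.25 → +96 mireds.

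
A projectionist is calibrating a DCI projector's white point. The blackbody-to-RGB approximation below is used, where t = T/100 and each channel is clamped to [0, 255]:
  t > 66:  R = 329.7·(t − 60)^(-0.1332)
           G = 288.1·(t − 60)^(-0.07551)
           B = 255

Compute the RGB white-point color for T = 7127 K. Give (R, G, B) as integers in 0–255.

t = 7127/100 = 71.27; the t > 66 branch applies.
R = 329.7·(71.27 − 60)^(-0.1332) = 329.7·11.27^(-0.1332) = 329.7·0.72424 = 238.783.
G = 288.1·(71.27 − 60)^(-0.07551) = 288.1·11.27^(-0.07551) = 288.1·0.83285 = 239.945.
B = 255 by definition for t > 66.
Rounded: (239, 240, 255).

(239, 240, 255)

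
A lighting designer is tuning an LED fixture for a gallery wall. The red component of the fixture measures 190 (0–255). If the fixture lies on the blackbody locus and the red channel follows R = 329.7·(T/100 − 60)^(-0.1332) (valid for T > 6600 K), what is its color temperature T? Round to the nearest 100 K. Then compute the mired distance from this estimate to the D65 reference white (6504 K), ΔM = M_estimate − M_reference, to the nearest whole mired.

-72 mireds

(t − 60)^(-0.1332) = 190/329.7 = 0.57628.
t − 60 = 0.57628^(1/-0.1332) = 0.57628^(-7.508) = 62.667, so t = 122.667.
T = 100·t = 12267 K → 12300 K to the nearest 100 K.
M_estimate = 10⁶/12300 = 81.30; M_reference = 10⁶/6504 = 153.75.
ΔM = 81.30 − 153.75 = -72.45 → -72 mireds.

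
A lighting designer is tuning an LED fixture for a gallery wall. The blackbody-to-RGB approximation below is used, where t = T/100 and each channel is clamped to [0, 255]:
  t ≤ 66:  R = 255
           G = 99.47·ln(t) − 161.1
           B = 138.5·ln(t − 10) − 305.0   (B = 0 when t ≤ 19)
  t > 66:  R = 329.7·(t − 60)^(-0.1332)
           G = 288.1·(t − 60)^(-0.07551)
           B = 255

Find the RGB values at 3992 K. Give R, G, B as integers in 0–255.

R=255, G=206, B=166

t = 3992/100 = 39.92; the t ≤ 66 branch applies.
R = 255 by definition for t ≤ 66.
G = 99.47·ln 39.92 − 161.1 = 99.47·3.6869 − 161.1 = 205.634.
B = 138.5·ln(39.92 − 10) − 305.0 = 138.5·ln 29.92 − 305.0 = 138.5·3.3985 − 305.0 = 165.696.
Rounded: (255, 206, 166).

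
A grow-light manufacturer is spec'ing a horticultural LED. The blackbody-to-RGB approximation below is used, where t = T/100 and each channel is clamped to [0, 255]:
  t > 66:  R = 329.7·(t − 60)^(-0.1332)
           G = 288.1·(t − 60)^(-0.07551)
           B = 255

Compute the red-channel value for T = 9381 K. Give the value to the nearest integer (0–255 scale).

206

t = 9381/100 = 93.81; the t > 66 branch applies.
R = 329.7·(93.81 − 60)^(-0.1332) = 329.7·33.81^(-0.1332) = 329.7·0.62565 = 206.277.
Rounded: 206.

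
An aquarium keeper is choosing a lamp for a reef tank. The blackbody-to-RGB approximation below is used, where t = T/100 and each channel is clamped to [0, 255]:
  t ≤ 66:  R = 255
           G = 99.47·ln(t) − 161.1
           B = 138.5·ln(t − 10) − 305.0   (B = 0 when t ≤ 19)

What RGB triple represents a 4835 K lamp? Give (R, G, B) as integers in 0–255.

t = 4835/100 = 48.35; the t ≤ 66 branch applies.
R = 255 by definition for t ≤ 66.
G = 99.47·ln 48.35 − 161.1 = 99.47·3.8785 − 161.1 = 224.691.
B = 138.5·ln(48.35 − 10) − 305.0 = 138.5·ln 38.35 − 305.0 = 138.5·3.6468 − 305.0 = 200.076.
Rounded: (255, 225, 200).

(255, 225, 200)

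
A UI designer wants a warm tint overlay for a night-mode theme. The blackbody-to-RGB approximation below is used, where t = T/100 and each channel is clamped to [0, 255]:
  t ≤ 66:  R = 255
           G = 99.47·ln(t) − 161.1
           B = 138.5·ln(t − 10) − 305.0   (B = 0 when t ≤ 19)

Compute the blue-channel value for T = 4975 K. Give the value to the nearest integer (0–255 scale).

t = 4975/100 = 49.75; the t ≤ 66 branch applies.
B = 138.5·ln(49.75 − 10) − 305.0 = 138.5·ln 39.75 − 305.0 = 138.5·3.6826 − 305.0 = 205.041.
Rounded: 205.

205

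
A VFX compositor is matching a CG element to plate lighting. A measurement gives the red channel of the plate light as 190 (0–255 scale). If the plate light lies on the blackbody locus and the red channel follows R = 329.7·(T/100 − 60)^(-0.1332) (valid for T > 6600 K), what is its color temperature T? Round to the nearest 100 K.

(t − 60)^(-0.1332) = 190/329.7 = 0.57628.
t − 60 = 0.57628^(1/-0.1332) = 0.57628^(-7.508) = 62.667, so t = 122.667.
T = 100·t = 12267 K → 12300 K to the nearest 100 K.

12300 K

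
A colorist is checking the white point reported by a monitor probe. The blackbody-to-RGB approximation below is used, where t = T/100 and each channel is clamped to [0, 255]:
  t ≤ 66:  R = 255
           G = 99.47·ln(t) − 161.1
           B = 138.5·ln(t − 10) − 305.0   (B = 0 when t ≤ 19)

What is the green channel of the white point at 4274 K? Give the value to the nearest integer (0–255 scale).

212

t = 4274/100 = 42.74; the t ≤ 66 branch applies.
G = 99.47·ln 42.74 − 161.1 = 99.47·3.7551 − 161.1 = 212.423.
Rounded: 212.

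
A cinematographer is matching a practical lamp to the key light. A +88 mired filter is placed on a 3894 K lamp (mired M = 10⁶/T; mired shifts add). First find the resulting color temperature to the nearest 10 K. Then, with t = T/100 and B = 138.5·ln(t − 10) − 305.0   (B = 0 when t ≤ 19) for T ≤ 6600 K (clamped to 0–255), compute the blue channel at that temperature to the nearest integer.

103

M_in = 10⁶/3894 = 256.81; M_out = 256.81 + (+88) = 344.81.
T_out = 10⁶/344.81 = 2900.2 K → 2900 K; t = 29.
B = 138.5·ln(29 − 10) − 305.0 = 138.5·ln 19 − 305.0 = 138.5·2.9444 − 305.0 = 102.805.
Rounded: 103.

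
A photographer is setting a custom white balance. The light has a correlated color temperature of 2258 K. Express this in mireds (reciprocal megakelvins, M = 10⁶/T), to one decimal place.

M = 10⁶ / 2258 = 442.870 → 442.9 mireds.

442.9 mireds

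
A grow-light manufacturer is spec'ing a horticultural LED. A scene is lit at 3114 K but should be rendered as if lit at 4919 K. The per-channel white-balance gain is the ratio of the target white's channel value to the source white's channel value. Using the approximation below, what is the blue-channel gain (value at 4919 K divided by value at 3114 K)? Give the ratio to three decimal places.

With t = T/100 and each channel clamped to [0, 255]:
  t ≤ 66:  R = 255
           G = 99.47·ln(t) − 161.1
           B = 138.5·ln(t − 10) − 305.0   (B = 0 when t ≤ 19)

At 3114 K (t = 31.14):
  B = 138.5·ln(31.14 − 10) − 305.0 = 138.5·ln 21.14 − 305.0 = 138.5·3.0512 − 305.0 = 117.587.
At 4919 K (t = 49.19):
  B = 138.5·ln(49.19 − 10) − 305.0 = 138.5·ln 39.19 − 305.0 = 138.5·3.6684 − 305.0 = 203.076.
Gain = 203.076 / 117.587 = 1.7270 → 1.727.

1.727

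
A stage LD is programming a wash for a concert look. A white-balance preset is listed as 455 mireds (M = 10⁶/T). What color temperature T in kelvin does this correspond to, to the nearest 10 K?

T = 10⁶ / 455 = 2197.80 K → 2200 K.

2200 K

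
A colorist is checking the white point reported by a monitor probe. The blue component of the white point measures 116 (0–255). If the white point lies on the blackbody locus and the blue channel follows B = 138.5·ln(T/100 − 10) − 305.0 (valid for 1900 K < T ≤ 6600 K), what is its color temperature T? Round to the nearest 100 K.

3100 K

ln(t − 10) = (116 + 305.0) / 138.5 = 3.0397.
t − 10 = e^3.0397 = 20.899, so t = 30.899.
T = 100·t = 3090 K → 3100 K to the nearest 100 K.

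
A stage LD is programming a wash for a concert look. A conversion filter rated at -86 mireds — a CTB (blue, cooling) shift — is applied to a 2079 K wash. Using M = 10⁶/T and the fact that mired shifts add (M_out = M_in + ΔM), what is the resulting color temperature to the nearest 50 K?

2550 K

M_in = 10⁶/2079 = 481.00 mireds.
M_out = 481.00 + (-86) = 395.00 mireds.
T_out = 10⁶/395.00 = 2531.6 K → 2550 K.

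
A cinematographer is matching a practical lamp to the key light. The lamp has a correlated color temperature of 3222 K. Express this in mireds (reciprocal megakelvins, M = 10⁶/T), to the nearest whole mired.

310 mireds

M = 10⁶ / 3222 = 310.366 → 310 mireds.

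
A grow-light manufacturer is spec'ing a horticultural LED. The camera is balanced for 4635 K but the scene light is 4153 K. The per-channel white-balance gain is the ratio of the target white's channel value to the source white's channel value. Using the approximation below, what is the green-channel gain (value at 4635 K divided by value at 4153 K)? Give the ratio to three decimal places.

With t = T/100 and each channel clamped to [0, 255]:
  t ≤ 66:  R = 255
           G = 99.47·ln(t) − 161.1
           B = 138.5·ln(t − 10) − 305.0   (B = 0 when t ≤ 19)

At 4153 K (t = 41.53):
  G = 99.47·ln 41.53 − 161.1 = 99.47·3.7264 − 161.1 = 209.567.
At 4635 K (t = 46.35):
  G = 99.47·ln 46.35 − 161.1 = 99.47·3.8362 − 161.1 = 220.489.
Gain = 220.489 / 209.567 = 1.0521 → 1.052.

1.052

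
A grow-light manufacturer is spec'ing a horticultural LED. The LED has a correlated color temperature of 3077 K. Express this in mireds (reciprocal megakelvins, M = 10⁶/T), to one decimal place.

325.0 mireds

M = 10⁶ / 3077 = 324.992 → 325.0 mireds.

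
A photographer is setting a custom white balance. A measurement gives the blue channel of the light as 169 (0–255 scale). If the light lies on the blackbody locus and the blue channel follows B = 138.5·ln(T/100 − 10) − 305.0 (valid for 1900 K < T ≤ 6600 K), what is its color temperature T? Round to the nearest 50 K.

ln(t − 10) = (169 + 305.0) / 138.5 = 3.4224.
t − 10 = e^3.4224 = 30.642, so t = 40.642.
T = 100·t = 4064 K → 4050 K to the nearest 50 K.

4050 K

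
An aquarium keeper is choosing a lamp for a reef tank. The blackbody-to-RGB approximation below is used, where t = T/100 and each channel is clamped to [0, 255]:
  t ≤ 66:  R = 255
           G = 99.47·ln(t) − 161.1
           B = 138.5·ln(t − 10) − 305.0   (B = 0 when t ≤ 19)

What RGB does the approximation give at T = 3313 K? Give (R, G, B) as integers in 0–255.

(255, 187, 130)

t = 3313/100 = 33.13; the t ≤ 66 branch applies.
R = 255 by definition for t ≤ 66.
G = 99.47·ln 33.13 − 161.1 = 99.47·3.5004 − 161.1 = 187.089.
B = 138.5·ln(33.13 − 10) − 305.0 = 138.5·ln 23.13 − 305.0 = 138.5·3.1411 − 305.0 = 130.047.
Rounded: (255, 187, 130).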